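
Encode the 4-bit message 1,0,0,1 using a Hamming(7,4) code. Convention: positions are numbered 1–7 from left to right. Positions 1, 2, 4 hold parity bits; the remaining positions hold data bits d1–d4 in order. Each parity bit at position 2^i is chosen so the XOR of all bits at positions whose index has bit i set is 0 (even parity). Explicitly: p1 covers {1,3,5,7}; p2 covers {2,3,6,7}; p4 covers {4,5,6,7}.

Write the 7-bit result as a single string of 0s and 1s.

Place data at non-parity positions: p1 p2 1 p4 0 0 1
p1 (pos 1,3,5,7): XOR of data positions = 1⊕0⊕1 = 0
p2 (pos 2,3,6,7): XOR of data positions = 1⊕0⊕1 = 0
p4 (pos 4,5,6,7): XOR of data positions = 0⊕0⊕1 = 1
Codeword: 0011001

0011001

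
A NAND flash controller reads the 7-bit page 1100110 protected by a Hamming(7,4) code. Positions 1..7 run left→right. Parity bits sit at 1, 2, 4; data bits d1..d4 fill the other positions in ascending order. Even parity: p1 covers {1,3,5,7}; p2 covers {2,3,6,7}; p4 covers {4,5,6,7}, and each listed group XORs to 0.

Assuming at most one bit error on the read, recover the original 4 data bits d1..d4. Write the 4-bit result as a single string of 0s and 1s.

0110

s1 (pos 1,3,5,7): 1⊕0⊕1⊕0 = 0
s2 (pos 2,3,6,7): 1⊕0⊕1⊕0 = 0
s4 (pos 4,5,6,7): 0⊕1⊕1⊕0 = 0
Syndrome s4…s1 = 000 → no error.
Read data bits from positions 3,5,6,7: 0110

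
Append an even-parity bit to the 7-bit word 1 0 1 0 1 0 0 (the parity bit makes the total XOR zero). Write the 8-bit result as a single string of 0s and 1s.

10101001

XOR of the 7 data bits: 1⊕0⊕1⊕0⊕1⊕0⊕0 = 1
Parity bit = 1 (so all 8 bits XOR to 0).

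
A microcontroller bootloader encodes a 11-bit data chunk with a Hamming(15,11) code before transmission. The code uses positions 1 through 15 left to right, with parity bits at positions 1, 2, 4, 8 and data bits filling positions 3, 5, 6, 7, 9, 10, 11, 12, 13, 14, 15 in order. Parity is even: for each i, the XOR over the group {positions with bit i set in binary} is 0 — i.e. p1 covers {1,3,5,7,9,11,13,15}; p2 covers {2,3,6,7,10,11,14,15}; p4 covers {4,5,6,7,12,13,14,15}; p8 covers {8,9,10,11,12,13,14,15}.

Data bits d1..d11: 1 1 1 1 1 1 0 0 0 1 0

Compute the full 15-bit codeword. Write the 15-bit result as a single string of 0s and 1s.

Place data at non-parity positions: p1 p2 1 p4 1 1 1 p8 1 1 0 0 0 1 0
p1 (pos 1,3,5,7,9,11,13,15): XOR of data positions = 1⊕1⊕1⊕1⊕0⊕0⊕0 = 0
p2 (pos 2,3,6,7,10,11,14,15): XOR of data positions = 1⊕1⊕1⊕1⊕0⊕1⊕0 = 1
p4 (pos 4,5,6,7,12,13,14,15): XOR of data positions = 1⊕1⊕1⊕0⊕0⊕1⊕0 = 0
p8 (pos 8,9,10,11,12,13,14,15): XOR of data positions = 1⊕1⊕0⊕0⊕0⊕1⊕0 = 1
Codeword: 011011111100010

011011111100010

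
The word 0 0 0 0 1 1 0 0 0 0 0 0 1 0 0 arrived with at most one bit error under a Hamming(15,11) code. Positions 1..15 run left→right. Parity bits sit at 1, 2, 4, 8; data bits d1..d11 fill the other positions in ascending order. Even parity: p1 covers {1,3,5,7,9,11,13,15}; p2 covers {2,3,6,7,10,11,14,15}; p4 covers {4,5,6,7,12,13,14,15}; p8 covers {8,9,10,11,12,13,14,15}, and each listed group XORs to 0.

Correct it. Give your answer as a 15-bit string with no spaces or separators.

000011000000110

s1 (pos 1,3,5,7,9,11,13,15): 0⊕0⊕1⊕0⊕0⊕0⊕1⊕0 = 0
s2 (pos 2,3,6,7,10,11,14,15): 0⊕0⊕1⊕0⊕0⊕0⊕0⊕0 = 1
s4 (pos 4,5,6,7,12,13,14,15): 0⊕1⊕1⊕0⊕0⊕1⊕0⊕0 = 1
s8 (pos 8,9,10,11,12,13,14,15): 0⊕0⊕0⊕0⊕0⊕1⊕0⊕0 = 1
Syndrome s8…s1 = 1110 → error at position 14.
Flip position 14: 000011000000100 → 000011000000110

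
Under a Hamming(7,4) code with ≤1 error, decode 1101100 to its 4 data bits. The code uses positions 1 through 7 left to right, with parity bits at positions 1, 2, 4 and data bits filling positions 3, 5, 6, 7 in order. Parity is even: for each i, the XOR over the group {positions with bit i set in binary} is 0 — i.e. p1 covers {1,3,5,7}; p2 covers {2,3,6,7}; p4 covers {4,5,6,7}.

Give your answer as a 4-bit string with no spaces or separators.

s1 (pos 1,3,5,7): 1⊕0⊕1⊕0 = 0
s2 (pos 2,3,6,7): 1⊕0⊕0⊕0 = 1
s4 (pos 4,5,6,7): 1⊕1⊕0⊕0 = 0
Syndrome s4…s1 = 010 → error at position 2.
Flip position 2: 1101100 → 1001100
Read data bits from positions 3,5,6,7: 0100

0100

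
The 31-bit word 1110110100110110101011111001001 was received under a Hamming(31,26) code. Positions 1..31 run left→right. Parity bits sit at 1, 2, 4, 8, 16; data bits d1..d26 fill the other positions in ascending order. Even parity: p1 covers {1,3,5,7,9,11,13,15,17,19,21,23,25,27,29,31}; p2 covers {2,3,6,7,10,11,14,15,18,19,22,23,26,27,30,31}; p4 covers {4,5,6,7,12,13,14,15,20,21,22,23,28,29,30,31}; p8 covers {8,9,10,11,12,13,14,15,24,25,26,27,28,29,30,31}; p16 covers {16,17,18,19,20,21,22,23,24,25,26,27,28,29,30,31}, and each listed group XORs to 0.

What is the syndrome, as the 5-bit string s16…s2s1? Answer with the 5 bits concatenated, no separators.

11001

s1 (pos 1,3,5,7,9,11,13,15,17,19,21,23,25,27,29,31): 1⊕1⊕1⊕0⊕0⊕1⊕0⊕1⊕1⊕1⊕1⊕1⊕1⊕0⊕0⊕1 = 1
s2 (pos 2,3,6,7,10,11,14,15,18,19,22,23,26,27,30,31): 1⊕1⊕1⊕0⊕0⊕1⊕1⊕1⊕0⊕1⊕1⊕1⊕0⊕0⊕0⊕1 = 0
s4 (pos 4,5,6,7,12,13,14,15,20,21,22,23,28,29,30,31): 0⊕1⊕1⊕0⊕1⊕0⊕1⊕1⊕0⊕1⊕1⊕1⊕1⊕0⊕0⊕1 = 0
s8 (pos 8,9,10,11,12,13,14,15,24,25,26,27,28,29,30,31): 1⊕0⊕0⊕1⊕1⊕0⊕1⊕1⊕1⊕1⊕0⊕0⊕1⊕0⊕0⊕1 = 1
s16 (pos 16,17,18,19,20,21,22,23,24,25,26,27,28,29,30,31): 0⊕1⊕0⊕1⊕0⊕1⊕1⊕1⊕1⊕1⊕0⊕0⊕1⊕0⊕0⊕1 = 1
Syndrome s16…s1 = 11001 → error at position 25.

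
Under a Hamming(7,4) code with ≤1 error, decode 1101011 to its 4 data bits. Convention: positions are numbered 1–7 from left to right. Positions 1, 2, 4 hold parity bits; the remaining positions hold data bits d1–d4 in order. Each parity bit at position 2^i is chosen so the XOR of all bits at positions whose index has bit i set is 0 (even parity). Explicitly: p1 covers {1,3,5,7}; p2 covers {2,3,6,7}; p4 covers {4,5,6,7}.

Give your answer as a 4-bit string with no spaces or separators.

s1 (pos 1,3,5,7): 1⊕0⊕0⊕1 = 0
s2 (pos 2,3,6,7): 1⊕0⊕1⊕1 = 1
s4 (pos 4,5,6,7): 1⊕0⊕1⊕1 = 1
Syndrome s4…s1 = 110 → error at position 6.
Flip position 6: 1101011 → 1101001
Read data bits from positions 3,5,6,7: 0001

0001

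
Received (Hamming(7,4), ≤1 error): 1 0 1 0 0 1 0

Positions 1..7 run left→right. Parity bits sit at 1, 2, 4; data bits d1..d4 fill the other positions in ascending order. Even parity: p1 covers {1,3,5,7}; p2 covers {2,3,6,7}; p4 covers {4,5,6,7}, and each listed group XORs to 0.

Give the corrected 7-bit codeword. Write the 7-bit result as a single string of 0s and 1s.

s1 (pos 1,3,5,7): 1⊕1⊕0⊕0 = 0
s2 (pos 2,3,6,7): 0⊕1⊕1⊕0 = 0
s4 (pos 4,5,6,7): 0⊕0⊕1⊕0 = 1
Syndrome s4…s1 = 100 → error at position 4.
Flip position 4: 1010010 → 1011010

1011010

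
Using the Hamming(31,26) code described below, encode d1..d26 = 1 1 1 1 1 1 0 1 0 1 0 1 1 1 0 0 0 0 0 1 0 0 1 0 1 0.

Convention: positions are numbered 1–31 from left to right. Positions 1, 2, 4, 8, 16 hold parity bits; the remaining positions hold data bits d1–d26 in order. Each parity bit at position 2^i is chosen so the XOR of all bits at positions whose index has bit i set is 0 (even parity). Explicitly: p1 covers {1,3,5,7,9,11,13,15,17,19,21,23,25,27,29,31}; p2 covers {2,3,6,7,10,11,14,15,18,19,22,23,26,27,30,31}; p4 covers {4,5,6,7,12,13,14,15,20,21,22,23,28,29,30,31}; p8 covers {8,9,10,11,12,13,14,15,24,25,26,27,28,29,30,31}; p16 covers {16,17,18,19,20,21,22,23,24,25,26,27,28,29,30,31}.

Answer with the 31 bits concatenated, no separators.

1011111111010100111000001001010

Place data at non-parity positions: p1 p2 1 p4 1 1 1 p8 1 1 0 1 0 1 0 p16 1 1 1 0 0 0 0 0 1 0 0 1 0 1 0
p1 (pos 1,3,5,7,9,11,13,15,17,19,21,23,25,27,29,31): XOR of data positions = 1⊕1⊕1⊕1⊕0⊕0⊕0⊕1⊕1⊕0⊕0⊕1⊕0⊕0⊕0 = 1
p2 (pos 2,3,6,7,10,11,14,15,18,19,22,23,26,27,30,31): XOR of data positions = 1⊕1⊕1⊕1⊕0⊕1⊕0⊕1⊕1⊕0⊕0⊕0⊕0⊕1⊕0 = 0
p4 (pos 4,5,6,7,12,13,14,15,20,21,22,23,28,29,30,31): XOR of data positions = 1⊕1⊕1⊕1⊕0⊕1⊕0⊕0⊕0⊕0⊕0⊕1⊕0⊕1⊕0 = 1
p8 (pos 8,9,10,11,12,13,14,15,24,25,26,27,28,29,30,31): XOR of data positions = 1⊕1⊕0⊕1⊕0⊕1⊕0⊕0⊕1⊕0⊕0⊕1⊕0⊕1⊕0 = 1
p16 (pos 16,17,18,19,20,21,22,23,24,25,26,27,28,29,30,31): XOR of data positions = 1⊕1⊕1⊕0⊕0⊕0⊕0⊕0⊕1⊕0⊕0⊕1⊕0⊕1⊕0 = 0
Codeword: 1011111111010100111000001001010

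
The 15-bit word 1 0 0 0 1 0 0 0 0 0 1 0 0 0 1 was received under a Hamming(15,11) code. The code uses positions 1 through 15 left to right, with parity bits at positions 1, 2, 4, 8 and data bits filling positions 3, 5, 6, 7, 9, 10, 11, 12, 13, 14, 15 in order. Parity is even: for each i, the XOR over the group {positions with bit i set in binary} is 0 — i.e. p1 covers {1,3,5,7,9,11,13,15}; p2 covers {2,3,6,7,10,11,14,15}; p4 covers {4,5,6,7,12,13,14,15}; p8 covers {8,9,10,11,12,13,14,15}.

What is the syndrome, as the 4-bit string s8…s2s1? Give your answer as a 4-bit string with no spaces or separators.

s1 (pos 1,3,5,7,9,11,13,15): 1⊕0⊕1⊕0⊕0⊕1⊕0⊕1 = 0
s2 (pos 2,3,6,7,10,11,14,15): 0⊕0⊕0⊕0⊕0⊕1⊕0⊕1 = 0
s4 (pos 4,5,6,7,12,13,14,15): 0⊕1⊕0⊕0⊕0⊕0⊕0⊕1 = 0
s8 (pos 8,9,10,11,12,13,14,15): 0⊕0⊕0⊕1⊕0⊕0⊕0⊕1 = 0
Syndrome s8…s1 = 0000 → no error.

0000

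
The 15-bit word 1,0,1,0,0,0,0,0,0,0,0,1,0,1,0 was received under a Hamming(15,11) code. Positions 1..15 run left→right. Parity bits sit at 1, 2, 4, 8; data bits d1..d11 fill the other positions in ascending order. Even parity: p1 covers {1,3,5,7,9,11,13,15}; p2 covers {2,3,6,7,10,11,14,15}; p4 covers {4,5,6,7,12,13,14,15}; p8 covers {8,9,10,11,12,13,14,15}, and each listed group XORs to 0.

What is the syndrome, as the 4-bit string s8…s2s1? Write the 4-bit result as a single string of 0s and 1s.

0000

s1 (pos 1,3,5,7,9,11,13,15): 1⊕1⊕0⊕0⊕0⊕0⊕0⊕0 = 0
s2 (pos 2,3,6,7,10,11,14,15): 0⊕1⊕0⊕0⊕0⊕0⊕1⊕0 = 0
s4 (pos 4,5,6,7,12,13,14,15): 0⊕0⊕0⊕0⊕1⊕0⊕1⊕0 = 0
s8 (pos 8,9,10,11,12,13,14,15): 0⊕0⊕0⊕0⊕1⊕0⊕1⊕0 = 0
Syndrome s8…s1 = 0000 → no error.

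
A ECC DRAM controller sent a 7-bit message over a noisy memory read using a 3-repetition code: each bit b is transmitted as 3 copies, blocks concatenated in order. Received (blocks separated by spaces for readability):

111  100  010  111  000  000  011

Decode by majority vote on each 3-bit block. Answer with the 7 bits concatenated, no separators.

1001001

Block 1 (111): 3 ones → 1
Block 2 (100): 1 one → 0
Block 3 (010): 1 one → 0
Block 4 (111): 3 ones → 1
Block 5 (000): 0 ones → 0
Block 6 (000): 0 ones → 0
Block 7 (011): 2 ones → 1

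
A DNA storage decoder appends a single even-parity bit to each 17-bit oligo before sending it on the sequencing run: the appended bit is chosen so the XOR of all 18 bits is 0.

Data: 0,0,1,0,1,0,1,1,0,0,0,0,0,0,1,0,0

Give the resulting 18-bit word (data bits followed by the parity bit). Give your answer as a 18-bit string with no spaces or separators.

001010110000001001

XOR of the 17 data bits: 0⊕0⊕1⊕0⊕1⊕0⊕1⊕1⊕0⊕0⊕0⊕0⊕0⊕0⊕1⊕0⊕0 = 1
Parity bit = 1 (so all 18 bits XOR to 0).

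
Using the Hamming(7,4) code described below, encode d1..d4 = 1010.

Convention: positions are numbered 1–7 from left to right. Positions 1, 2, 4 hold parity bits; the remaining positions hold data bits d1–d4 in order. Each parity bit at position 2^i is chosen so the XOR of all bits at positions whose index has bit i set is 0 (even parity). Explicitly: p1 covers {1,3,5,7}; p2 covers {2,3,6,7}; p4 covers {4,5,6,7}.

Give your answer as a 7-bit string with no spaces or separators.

Place data at non-parity positions: p1 p2 1 p4 0 1 0
p1 (pos 1,3,5,7): XOR of data positions = 1⊕0⊕0 = 1
p2 (pos 2,3,6,7): XOR of data positions = 1⊕1⊕0 = 0
p4 (pos 4,5,6,7): XOR of data positions = 0⊕1⊕0 = 1
Codeword: 1011010

1011010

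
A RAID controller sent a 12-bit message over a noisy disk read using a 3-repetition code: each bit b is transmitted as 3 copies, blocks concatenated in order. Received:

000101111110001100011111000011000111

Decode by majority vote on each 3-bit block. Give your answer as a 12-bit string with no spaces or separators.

Block 1 (000): 0 ones → 0
Block 2 (101): 2 ones → 1
Block 3 (111): 3 ones → 1
Block 4 (110): 2 ones → 1
Block 5 (001): 1 one → 0
Block 6 (100): 1 one → 0
Block 7 (011): 2 ones → 1
Block 8 (111): 3 ones → 1
Block 9 (000): 0 ones → 0
Block 10 (011): 2 ones → 1
Block 11 (000): 0 ones → 0
Block 12 (111): 3 ones → 1

011100110101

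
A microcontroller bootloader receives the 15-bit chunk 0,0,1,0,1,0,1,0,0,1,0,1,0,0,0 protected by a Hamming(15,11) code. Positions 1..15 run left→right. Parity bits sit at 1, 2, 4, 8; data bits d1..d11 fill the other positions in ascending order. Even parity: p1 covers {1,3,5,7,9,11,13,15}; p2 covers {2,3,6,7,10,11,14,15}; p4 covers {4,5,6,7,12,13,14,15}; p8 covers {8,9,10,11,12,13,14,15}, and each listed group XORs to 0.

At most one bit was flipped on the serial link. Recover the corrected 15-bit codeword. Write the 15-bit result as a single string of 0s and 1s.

s1 (pos 1,3,5,7,9,11,13,15): 0⊕1⊕1⊕1⊕0⊕0⊕0⊕0 = 1
s2 (pos 2,3,6,7,10,11,14,15): 0⊕1⊕0⊕1⊕1⊕0⊕0⊕0 = 1
s4 (pos 4,5,6,7,12,13,14,15): 0⊕1⊕0⊕1⊕1⊕0⊕0⊕0 = 1
s8 (pos 8,9,10,11,12,13,14,15): 0⊕0⊕1⊕0⊕1⊕0⊕0⊕0 = 0
Syndrome s8…s1 = 0111 → error at position 7.
Flip position 7: 001010100101000 → 001010000101000

001010000101000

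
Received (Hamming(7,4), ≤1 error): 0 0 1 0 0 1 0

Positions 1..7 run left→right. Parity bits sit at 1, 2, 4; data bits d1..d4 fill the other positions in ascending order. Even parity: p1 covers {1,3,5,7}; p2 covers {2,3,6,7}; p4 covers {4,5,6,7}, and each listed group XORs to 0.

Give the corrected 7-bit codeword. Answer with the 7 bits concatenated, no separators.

s1 (pos 1,3,5,7): 0⊕1⊕0⊕0 = 1
s2 (pos 2,3,6,7): 0⊕1⊕1⊕0 = 0
s4 (pos 4,5,6,7): 0⊕0⊕1⊕0 = 1
Syndrome s4…s1 = 101 → error at position 5.
Flip position 5: 0010010 → 0010110

0010110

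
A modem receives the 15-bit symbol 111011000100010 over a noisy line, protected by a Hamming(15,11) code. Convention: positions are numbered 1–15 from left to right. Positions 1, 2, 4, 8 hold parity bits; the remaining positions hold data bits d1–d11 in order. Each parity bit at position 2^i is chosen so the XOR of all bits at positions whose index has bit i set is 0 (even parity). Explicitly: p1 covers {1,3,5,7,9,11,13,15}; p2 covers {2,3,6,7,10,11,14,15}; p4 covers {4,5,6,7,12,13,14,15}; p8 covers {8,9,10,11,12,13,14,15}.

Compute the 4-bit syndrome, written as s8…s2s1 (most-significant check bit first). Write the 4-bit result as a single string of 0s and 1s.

s1 (pos 1,3,5,7,9,11,13,15): 1⊕1⊕1⊕0⊕0⊕0⊕0⊕0 = 1
s2 (pos 2,3,6,7,10,11,14,15): 1⊕1⊕1⊕0⊕1⊕0⊕1⊕0 = 1
s4 (pos 4,5,6,7,12,13,14,15): 0⊕1⊕1⊕0⊕0⊕0⊕1⊕0 = 1
s8 (pos 8,9,10,11,12,13,14,15): 0⊕0⊕1⊕0⊕0⊕0⊕1⊕0 = 0
Syndrome s8…s1 = 0111 → error at position 7.

0111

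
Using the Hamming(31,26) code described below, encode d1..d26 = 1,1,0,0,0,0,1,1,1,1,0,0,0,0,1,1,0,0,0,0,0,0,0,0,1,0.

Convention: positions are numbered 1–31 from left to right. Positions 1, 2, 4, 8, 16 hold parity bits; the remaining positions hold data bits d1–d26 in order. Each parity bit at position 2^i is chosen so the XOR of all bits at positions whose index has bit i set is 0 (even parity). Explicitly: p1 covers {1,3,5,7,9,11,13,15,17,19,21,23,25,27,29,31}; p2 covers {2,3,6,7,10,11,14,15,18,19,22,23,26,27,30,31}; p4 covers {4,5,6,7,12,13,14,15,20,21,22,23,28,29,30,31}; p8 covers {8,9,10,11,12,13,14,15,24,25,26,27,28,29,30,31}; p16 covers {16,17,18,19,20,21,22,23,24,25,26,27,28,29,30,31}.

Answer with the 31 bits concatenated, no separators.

1011100100111101000110000000010

Place data at non-parity positions: p1 p2 1 p4 1 0 0 p8 0 0 1 1 1 1 0 p16 0 0 0 1 1 0 0 0 0 0 0 0 0 1 0
p1 (pos 1,3,5,7,9,11,13,15,17,19,21,23,25,27,29,31): XOR of data positions = 1⊕1⊕0⊕0⊕1⊕1⊕0⊕0⊕0⊕1⊕0⊕0⊕0⊕0⊕0 = 1
p2 (pos 2,3,6,7,10,11,14,15,18,19,22,23,26,27,30,31): XOR of data positions = 1⊕0⊕0⊕0⊕1⊕1⊕0⊕0⊕0⊕0⊕0⊕0⊕0⊕1⊕0 = 0
p4 (pos 4,5,6,7,12,13,14,15,20,21,22,23,28,29,30,31): XOR of data positions = 1⊕0⊕0⊕1⊕1⊕1⊕0⊕1⊕1⊕0⊕0⊕0⊕0⊕1⊕0 = 1
p8 (pos 8,9,10,11,12,13,14,15,24,25,26,27,28,29,30,31): XOR of data positions = 0⊕0⊕1⊕1⊕1⊕1⊕0⊕0⊕0⊕0⊕0⊕0⊕0⊕1⊕0 = 1
p16 (pos 16,17,18,19,20,21,22,23,24,25,26,27,28,29,30,31): XOR of data positions = 0⊕0⊕0⊕1⊕1⊕0⊕0⊕0⊕0⊕0⊕0⊕0⊕0⊕1⊕0 = 1
Codeword: 1011100100111101000110000000010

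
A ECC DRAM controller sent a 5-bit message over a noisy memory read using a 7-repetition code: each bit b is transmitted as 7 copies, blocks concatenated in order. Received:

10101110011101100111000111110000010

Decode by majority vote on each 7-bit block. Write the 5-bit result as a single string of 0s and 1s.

Block 1 (1010111): 5 ones → 1
Block 2 (0011101): 4 ones → 1
Block 3 (1001110): 4 ones → 1
Block 4 (0011111): 5 ones → 1
Block 5 (0000010): 1 one → 0

11110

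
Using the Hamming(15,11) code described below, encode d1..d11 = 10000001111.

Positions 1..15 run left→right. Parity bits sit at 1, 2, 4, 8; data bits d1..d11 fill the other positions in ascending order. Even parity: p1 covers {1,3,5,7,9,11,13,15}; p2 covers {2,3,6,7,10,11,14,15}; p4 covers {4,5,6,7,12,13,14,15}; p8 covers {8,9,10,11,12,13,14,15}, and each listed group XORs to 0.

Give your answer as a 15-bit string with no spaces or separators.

111000000001111

Place data at non-parity positions: p1 p2 1 p4 0 0 0 p8 0 0 0 1 1 1 1
p1 (pos 1,3,5,7,9,11,13,15): XOR of data positions = 1⊕0⊕0⊕0⊕0⊕1⊕1 = 1
p2 (pos 2,3,6,7,10,11,14,15): XOR of data positions = 1⊕0⊕0⊕0⊕0⊕1⊕1 = 1
p4 (pos 4,5,6,7,12,13,14,15): XOR of data positions = 0⊕0⊕0⊕1⊕1⊕1⊕1 = 0
p8 (pos 8,9,10,11,12,13,14,15): XOR of data positions = 0⊕0⊕0⊕1⊕1⊕1⊕1 = 0
Codeword: 111000000001111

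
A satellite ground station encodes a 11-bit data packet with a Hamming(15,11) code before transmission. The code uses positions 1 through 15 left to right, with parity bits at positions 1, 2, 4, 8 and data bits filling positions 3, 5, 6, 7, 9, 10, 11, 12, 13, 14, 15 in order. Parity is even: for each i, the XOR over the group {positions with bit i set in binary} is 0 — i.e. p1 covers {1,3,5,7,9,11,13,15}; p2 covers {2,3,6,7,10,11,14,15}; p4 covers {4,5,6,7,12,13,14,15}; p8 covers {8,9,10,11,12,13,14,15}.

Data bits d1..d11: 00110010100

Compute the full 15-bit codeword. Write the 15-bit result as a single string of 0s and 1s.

110101100010100

Place data at non-parity positions: p1 p2 0 p4 0 1 1 p8 0 0 1 0 1 0 0
p1 (pos 1,3,5,7,9,11,13,15): XOR of data positions = 0⊕0⊕1⊕0⊕1⊕1⊕0 = 1
p2 (pos 2,3,6,7,10,11,14,15): XOR of data positions = 0⊕1⊕1⊕0⊕1⊕0⊕0 = 1
p4 (pos 4,5,6,7,12,13,14,15): XOR of data positions = 0⊕1⊕1⊕0⊕1⊕0⊕0 = 1
p8 (pos 8,9,10,11,12,13,14,15): XOR of data positions = 0⊕0⊕1⊕0⊕1⊕0⊕0 = 0
Codeword: 110101100010100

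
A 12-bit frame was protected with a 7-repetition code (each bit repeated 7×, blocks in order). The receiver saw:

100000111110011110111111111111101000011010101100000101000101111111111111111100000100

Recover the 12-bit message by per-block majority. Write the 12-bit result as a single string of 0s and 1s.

011110001110

Block 1 (1000001): 2 ones → 0
Block 2 (1111001): 5 ones → 1
Block 3 (1110111): 6 ones → 1
Block 4 (1111111): 7 ones → 1
Block 5 (1110100): 4 ones → 1
Block 6 (0011010): 3 ones → 0
Block 7 (1011000): 3 ones → 0
Block 8 (0010100): 2 ones → 0
Block 9 (0101111): 5 ones → 1
Block 10 (1111111): 7 ones → 1
Block 11 (1111110): 6 ones → 1
Block 12 (0000100): 1 one → 0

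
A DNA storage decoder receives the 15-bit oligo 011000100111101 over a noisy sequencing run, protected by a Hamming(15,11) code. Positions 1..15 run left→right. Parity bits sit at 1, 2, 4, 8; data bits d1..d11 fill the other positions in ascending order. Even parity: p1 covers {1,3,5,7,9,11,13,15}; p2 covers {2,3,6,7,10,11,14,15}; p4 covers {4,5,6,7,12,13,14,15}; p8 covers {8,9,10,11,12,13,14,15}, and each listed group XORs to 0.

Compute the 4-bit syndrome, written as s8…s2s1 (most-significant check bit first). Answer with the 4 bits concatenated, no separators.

s1 (pos 1,3,5,7,9,11,13,15): 0⊕1⊕0⊕1⊕0⊕1⊕1⊕1 = 1
s2 (pos 2,3,6,7,10,11,14,15): 1⊕1⊕0⊕1⊕1⊕1⊕0⊕1 = 0
s4 (pos 4,5,6,7,12,13,14,15): 0⊕0⊕0⊕1⊕1⊕1⊕0⊕1 = 0
s8 (pos 8,9,10,11,12,13,14,15): 0⊕0⊕1⊕1⊕1⊕1⊕0⊕1 = 1
Syndrome s8…s1 = 1001 → error at position 9.

1001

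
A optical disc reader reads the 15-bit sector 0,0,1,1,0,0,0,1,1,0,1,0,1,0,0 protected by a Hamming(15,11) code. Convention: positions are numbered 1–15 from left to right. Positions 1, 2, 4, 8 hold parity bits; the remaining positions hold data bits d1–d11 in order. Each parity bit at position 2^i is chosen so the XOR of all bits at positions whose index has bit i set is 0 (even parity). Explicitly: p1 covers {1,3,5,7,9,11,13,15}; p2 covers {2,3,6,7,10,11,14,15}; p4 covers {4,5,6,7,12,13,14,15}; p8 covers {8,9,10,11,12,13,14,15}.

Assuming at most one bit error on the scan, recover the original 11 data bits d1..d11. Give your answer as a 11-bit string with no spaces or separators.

s1 (pos 1,3,5,7,9,11,13,15): 0⊕1⊕0⊕0⊕1⊕1⊕1⊕0 = 0
s2 (pos 2,3,6,7,10,11,14,15): 0⊕1⊕0⊕0⊕0⊕1⊕0⊕0 = 0
s4 (pos 4,5,6,7,12,13,14,15): 1⊕0⊕0⊕0⊕0⊕1⊕0⊕0 = 0
s8 (pos 8,9,10,11,12,13,14,15): 1⊕1⊕0⊕1⊕0⊕1⊕0⊕0 = 0
Syndrome s8…s1 = 0000 → no error.
Read data bits from positions 3,5,6,7,9,10,11,12,13,14,15: 10001010100

10001010100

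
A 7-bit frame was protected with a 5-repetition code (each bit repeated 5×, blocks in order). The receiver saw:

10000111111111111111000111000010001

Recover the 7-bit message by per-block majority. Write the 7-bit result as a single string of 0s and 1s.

Block 1 (10000): 1 one → 0
Block 2 (11111): 5 ones → 1
Block 3 (11111): 5 ones → 1
Block 4 (11111): 5 ones → 1
Block 5 (00011): 2 ones → 0
Block 6 (10000): 1 one → 0
Block 7 (10001): 2 ones → 0

0111000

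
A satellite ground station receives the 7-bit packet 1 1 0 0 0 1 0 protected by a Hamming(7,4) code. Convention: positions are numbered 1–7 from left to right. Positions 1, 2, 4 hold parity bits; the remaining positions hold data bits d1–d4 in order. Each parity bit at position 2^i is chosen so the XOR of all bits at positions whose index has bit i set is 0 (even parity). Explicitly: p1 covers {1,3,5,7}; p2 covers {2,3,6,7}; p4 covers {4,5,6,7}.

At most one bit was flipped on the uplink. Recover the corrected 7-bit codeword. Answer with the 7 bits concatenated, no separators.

s1 (pos 1,3,5,7): 1⊕0⊕0⊕0 = 1
s2 (pos 2,3,6,7): 1⊕0⊕1⊕0 = 0
s4 (pos 4,5,6,7): 0⊕0⊕1⊕0 = 1
Syndrome s4…s1 = 101 → error at position 5.
Flip position 5: 1100010 → 1100110

1100110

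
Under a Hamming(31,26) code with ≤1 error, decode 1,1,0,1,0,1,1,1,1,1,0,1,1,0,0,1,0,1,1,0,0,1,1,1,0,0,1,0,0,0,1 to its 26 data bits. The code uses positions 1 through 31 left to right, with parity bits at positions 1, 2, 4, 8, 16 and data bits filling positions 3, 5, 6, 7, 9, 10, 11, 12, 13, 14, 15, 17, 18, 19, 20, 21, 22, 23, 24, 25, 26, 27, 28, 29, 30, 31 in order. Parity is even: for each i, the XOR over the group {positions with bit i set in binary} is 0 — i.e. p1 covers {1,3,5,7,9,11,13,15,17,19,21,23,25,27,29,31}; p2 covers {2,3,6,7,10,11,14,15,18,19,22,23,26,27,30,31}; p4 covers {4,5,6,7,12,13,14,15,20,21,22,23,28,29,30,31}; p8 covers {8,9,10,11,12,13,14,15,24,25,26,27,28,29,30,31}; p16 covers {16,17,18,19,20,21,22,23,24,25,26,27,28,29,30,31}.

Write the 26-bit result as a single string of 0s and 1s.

00111101100011001110010001

s1 (pos 1,3,5,7,9,11,13,15,17,19,21,23,25,27,29,31): 1⊕0⊕0⊕1⊕1⊕0⊕1⊕0⊕0⊕1⊕0⊕1⊕0⊕1⊕0⊕1 = 0
s2 (pos 2,3,6,7,10,11,14,15,18,19,22,23,26,27,30,31): 1⊕0⊕1⊕1⊕1⊕0⊕0⊕0⊕1⊕1⊕1⊕1⊕0⊕1⊕0⊕1 = 0
s4 (pos 4,5,6,7,12,13,14,15,20,21,22,23,28,29,30,31): 1⊕0⊕1⊕1⊕1⊕1⊕0⊕0⊕0⊕0⊕1⊕1⊕0⊕0⊕0⊕1 = 0
s8 (pos 8,9,10,11,12,13,14,15,24,25,26,27,28,29,30,31): 1⊕1⊕1⊕0⊕1⊕1⊕0⊕0⊕1⊕0⊕0⊕1⊕0⊕0⊕0⊕1 = 0
s16 (pos 16,17,18,19,20,21,22,23,24,25,26,27,28,29,30,31): 1⊕0⊕1⊕1⊕0⊕0⊕1⊕1⊕1⊕0⊕0⊕1⊕0⊕0⊕0⊕1 = 0
Syndrome s16…s1 = 00000 → no error.
Read data bits from positions 3,5,6,7,9,10,11,12,13,14,15,17,18,19,20,21,22,23,24,25,26,27,28,29,30,31: 00111101100011001110010001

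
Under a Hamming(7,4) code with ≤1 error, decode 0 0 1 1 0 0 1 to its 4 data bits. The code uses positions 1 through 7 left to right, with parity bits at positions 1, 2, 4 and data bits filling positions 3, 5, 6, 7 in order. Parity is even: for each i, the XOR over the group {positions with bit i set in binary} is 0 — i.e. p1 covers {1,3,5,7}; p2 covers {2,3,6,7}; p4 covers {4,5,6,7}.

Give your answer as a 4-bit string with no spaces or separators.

1001

s1 (pos 1,3,5,7): 0⊕1⊕0⊕1 = 0
s2 (pos 2,3,6,7): 0⊕1⊕0⊕1 = 0
s4 (pos 4,5,6,7): 1⊕0⊕0⊕1 = 0
Syndrome s4…s1 = 000 → no error.
Read data bits from positions 3,5,6,7: 1001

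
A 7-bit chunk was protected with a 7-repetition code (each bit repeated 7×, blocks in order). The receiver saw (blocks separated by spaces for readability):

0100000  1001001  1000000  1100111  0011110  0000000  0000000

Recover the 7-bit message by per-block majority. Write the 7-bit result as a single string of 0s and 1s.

0001100

Block 1 (0100000): 1 one → 0
Block 2 (1001001): 3 ones → 0
Block 3 (1000000): 1 one → 0
Block 4 (1100111): 5 ones → 1
Block 5 (0011110): 4 ones → 1
Block 6 (0000000): 0 ones → 0
Block 7 (0000000): 0 ones → 0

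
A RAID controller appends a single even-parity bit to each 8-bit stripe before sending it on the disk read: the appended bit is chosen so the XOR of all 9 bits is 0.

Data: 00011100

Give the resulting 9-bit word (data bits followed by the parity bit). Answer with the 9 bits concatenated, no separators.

000111001

XOR of the 8 data bits: 0⊕0⊕0⊕1⊕1⊕1⊕0⊕0 = 1
Parity bit = 1 (so all 9 bits XOR to 0).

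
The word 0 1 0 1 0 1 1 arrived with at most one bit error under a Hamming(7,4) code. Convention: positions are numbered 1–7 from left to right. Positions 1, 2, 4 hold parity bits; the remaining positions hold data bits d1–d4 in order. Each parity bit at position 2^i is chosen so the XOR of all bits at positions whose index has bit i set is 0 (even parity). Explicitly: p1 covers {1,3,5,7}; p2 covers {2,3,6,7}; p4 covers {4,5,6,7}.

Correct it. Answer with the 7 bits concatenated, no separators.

s1 (pos 1,3,5,7): 0⊕0⊕0⊕1 = 1
s2 (pos 2,3,6,7): 1⊕0⊕1⊕1 = 1
s4 (pos 4,5,6,7): 1⊕0⊕1⊕1 = 1
Syndrome s4…s1 = 111 → error at position 7.
Flip position 7: 0101011 → 0101010

0101010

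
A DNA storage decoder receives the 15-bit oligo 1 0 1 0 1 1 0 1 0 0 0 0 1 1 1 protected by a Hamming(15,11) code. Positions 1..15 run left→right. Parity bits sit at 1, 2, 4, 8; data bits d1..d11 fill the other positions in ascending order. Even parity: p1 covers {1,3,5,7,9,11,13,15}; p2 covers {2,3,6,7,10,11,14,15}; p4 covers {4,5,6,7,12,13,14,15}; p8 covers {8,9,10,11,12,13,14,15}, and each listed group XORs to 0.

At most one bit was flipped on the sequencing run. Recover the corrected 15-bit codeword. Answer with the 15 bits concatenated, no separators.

s1 (pos 1,3,5,7,9,11,13,15): 1⊕1⊕1⊕0⊕0⊕0⊕1⊕1 = 1
s2 (pos 2,3,6,7,10,11,14,15): 0⊕1⊕1⊕0⊕0⊕0⊕1⊕1 = 0
s4 (pos 4,5,6,7,12,13,14,15): 0⊕1⊕1⊕0⊕0⊕1⊕1⊕1 = 1
s8 (pos 8,9,10,11,12,13,14,15): 1⊕0⊕0⊕0⊕0⊕1⊕1⊕1 = 0
Syndrome s8…s1 = 0101 → error at position 5.
Flip position 5: 101011010000111 → 101001010000111

101001010000111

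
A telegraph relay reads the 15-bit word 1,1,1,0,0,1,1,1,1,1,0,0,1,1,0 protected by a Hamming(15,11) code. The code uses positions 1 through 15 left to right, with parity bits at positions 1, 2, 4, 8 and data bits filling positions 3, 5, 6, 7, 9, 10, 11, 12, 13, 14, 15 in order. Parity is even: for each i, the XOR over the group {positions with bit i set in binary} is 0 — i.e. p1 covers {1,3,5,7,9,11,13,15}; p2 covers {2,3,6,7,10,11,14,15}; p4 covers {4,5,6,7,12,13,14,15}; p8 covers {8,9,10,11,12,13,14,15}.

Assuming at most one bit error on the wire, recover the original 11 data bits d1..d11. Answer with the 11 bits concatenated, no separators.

10110100110

s1 (pos 1,3,5,7,9,11,13,15): 1⊕1⊕0⊕1⊕1⊕0⊕1⊕0 = 1
s2 (pos 2,3,6,7,10,11,14,15): 1⊕1⊕1⊕1⊕1⊕0⊕1⊕0 = 0
s4 (pos 4,5,6,7,12,13,14,15): 0⊕0⊕1⊕1⊕0⊕1⊕1⊕0 = 0
s8 (pos 8,9,10,11,12,13,14,15): 1⊕1⊕1⊕0⊕0⊕1⊕1⊕0 = 1
Syndrome s8…s1 = 1001 → error at position 9.
Flip position 9: 111001111100110 → 111001110100110
Read data bits from positions 3,5,6,7,9,10,11,12,13,14,15: 10110100110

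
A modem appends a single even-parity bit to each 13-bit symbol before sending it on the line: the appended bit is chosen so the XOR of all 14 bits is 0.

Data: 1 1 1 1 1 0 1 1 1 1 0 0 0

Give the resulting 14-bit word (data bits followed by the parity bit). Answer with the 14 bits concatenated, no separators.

XOR of the 13 data bits: 1⊕1⊕1⊕1⊕1⊕0⊕1⊕1⊕1⊕1⊕0⊕0⊕0 = 1
Parity bit = 1 (so all 14 bits XOR to 0).

11111011110001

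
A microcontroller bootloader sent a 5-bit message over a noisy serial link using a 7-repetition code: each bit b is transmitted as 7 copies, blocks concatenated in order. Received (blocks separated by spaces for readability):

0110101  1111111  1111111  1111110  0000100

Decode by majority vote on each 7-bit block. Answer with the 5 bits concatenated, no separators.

Block 1 (0110101): 4 ones → 1
Block 2 (1111111): 7 ones → 1
Block 3 (1111111): 7 ones → 1
Block 4 (1111110): 6 ones → 1
Block 5 (0000100): 1 one → 0

11110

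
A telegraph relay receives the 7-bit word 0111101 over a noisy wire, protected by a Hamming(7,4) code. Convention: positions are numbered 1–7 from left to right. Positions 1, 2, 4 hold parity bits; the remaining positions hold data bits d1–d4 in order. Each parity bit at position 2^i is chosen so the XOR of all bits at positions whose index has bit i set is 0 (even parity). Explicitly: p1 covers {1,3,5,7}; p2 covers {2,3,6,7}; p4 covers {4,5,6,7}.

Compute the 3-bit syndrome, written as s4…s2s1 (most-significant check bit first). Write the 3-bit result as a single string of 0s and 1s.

s1 (pos 1,3,5,7): 0⊕1⊕1⊕1 = 1
s2 (pos 2,3,6,7): 1⊕1⊕0⊕1 = 1
s4 (pos 4,5,6,7): 1⊕1⊕0⊕1 = 1
Syndrome s4…s1 = 111 → error at position 7.

111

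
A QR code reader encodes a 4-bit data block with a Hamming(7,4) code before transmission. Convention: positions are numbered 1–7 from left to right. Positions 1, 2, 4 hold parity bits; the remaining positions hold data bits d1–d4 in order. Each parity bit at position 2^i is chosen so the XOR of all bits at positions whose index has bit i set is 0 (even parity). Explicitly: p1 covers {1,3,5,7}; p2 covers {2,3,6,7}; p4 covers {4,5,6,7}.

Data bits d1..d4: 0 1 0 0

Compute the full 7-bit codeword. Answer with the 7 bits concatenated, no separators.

1001100

Place data at non-parity positions: p1 p2 0 p4 1 0 0
p1 (pos 1,3,5,7): XOR of data positions = 0⊕1⊕0 = 1
p2 (pos 2,3,6,7): XOR of data positions = 0⊕0⊕0 = 0
p4 (pos 4,5,6,7): XOR of data positions = 1⊕0⊕0 = 1
Codeword: 1001100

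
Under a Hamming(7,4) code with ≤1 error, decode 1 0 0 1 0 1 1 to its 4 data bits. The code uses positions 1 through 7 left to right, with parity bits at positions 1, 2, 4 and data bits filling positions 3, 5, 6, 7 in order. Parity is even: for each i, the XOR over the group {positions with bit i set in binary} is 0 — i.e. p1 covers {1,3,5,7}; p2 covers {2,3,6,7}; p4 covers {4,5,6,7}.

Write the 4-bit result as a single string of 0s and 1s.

0011

s1 (pos 1,3,5,7): 1⊕0⊕0⊕1 = 0
s2 (pos 2,3,6,7): 0⊕0⊕1⊕1 = 0
s4 (pos 4,5,6,7): 1⊕0⊕1⊕1 = 1
Syndrome s4…s1 = 100 → error at position 4.
Flip position 4: 1001011 → 1000011
Read data bits from positions 3,5,6,7: 0011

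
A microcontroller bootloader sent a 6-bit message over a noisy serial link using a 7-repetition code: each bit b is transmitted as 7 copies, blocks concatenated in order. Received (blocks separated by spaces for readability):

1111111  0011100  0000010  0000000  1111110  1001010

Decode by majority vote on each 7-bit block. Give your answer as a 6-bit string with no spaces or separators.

100010

Block 1 (1111111): 7 ones → 1
Block 2 (0011100): 3 ones → 0
Block 3 (0000010): 1 one → 0
Block 4 (0000000): 0 ones → 0
Block 5 (1111110): 6 ones → 1
Block 6 (1001010): 3 ones → 0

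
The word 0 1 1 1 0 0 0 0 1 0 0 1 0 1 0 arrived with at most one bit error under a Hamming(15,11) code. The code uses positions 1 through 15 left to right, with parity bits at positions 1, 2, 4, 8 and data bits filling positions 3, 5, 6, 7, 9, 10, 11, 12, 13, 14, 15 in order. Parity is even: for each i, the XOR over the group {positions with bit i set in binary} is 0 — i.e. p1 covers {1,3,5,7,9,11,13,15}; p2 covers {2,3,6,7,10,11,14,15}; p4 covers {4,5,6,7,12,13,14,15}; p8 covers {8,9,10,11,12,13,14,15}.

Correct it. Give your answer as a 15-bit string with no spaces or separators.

s1 (pos 1,3,5,7,9,11,13,15): 0⊕1⊕0⊕0⊕1⊕0⊕0⊕0 = 0
s2 (pos 2,3,6,7,10,11,14,15): 1⊕1⊕0⊕0⊕0⊕0⊕1⊕0 = 1
s4 (pos 4,5,6,7,12,13,14,15): 1⊕0⊕0⊕0⊕1⊕0⊕1⊕0 = 1
s8 (pos 8,9,10,11,12,13,14,15): 0⊕1⊕0⊕0⊕1⊕0⊕1⊕0 = 1
Syndrome s8…s1 = 1110 → error at position 14.
Flip position 14: 011100001001010 → 011100001001000

011100001001000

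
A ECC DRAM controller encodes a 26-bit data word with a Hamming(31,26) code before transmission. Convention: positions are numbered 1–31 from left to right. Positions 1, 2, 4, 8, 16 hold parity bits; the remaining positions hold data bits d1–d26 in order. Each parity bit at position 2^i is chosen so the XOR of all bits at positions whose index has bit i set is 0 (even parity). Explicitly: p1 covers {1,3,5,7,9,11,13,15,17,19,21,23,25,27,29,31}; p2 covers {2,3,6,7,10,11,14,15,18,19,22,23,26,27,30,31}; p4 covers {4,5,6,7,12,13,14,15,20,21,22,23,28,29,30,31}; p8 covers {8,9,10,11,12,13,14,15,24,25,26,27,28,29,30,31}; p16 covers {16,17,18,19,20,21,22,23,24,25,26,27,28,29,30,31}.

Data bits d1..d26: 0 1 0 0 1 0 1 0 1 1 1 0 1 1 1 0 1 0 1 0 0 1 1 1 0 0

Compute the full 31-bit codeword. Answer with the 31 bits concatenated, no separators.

Place data at non-parity positions: p1 p2 0 p4 1 0 0 p8 1 0 1 0 1 1 1 p16 0 1 1 1 0 1 0 1 0 0 1 1 1 0 0
p1 (pos 1,3,5,7,9,11,13,15,17,19,21,23,25,27,29,31): XOR of data positions = 0⊕1⊕0⊕1⊕1⊕1⊕1⊕0⊕1⊕0⊕0⊕0⊕1⊕1⊕0 = 0
p2 (pos 2,3,6,7,10,11,14,15,18,19,22,23,26,27,30,31): XOR of data positions = 0⊕0⊕0⊕0⊕1⊕1⊕1⊕1⊕1⊕1⊕0⊕0⊕1⊕0⊕0 = 1
p4 (pos 4,5,6,7,12,13,14,15,20,21,22,23,28,29,30,31): XOR of data positions = 1⊕0⊕0⊕0⊕1⊕1⊕1⊕1⊕0⊕1⊕0⊕1⊕1⊕0⊕0 = 0
p8 (pos 8,9,10,11,12,13,14,15,24,25,26,27,28,29,30,31): XOR of data positions = 1⊕0⊕1⊕0⊕1⊕1⊕1⊕1⊕0⊕0⊕1⊕1⊕1⊕0⊕0 = 1
p16 (pos 16,17,18,19,20,21,22,23,24,25,26,27,28,29,30,31): XOR of data positions = 0⊕1⊕1⊕1⊕0⊕1⊕0⊕1⊕0⊕0⊕1⊕1⊕1⊕0⊕0 = 0
Codeword: 0100100110101110011101010011100

0100100110101110011101010011100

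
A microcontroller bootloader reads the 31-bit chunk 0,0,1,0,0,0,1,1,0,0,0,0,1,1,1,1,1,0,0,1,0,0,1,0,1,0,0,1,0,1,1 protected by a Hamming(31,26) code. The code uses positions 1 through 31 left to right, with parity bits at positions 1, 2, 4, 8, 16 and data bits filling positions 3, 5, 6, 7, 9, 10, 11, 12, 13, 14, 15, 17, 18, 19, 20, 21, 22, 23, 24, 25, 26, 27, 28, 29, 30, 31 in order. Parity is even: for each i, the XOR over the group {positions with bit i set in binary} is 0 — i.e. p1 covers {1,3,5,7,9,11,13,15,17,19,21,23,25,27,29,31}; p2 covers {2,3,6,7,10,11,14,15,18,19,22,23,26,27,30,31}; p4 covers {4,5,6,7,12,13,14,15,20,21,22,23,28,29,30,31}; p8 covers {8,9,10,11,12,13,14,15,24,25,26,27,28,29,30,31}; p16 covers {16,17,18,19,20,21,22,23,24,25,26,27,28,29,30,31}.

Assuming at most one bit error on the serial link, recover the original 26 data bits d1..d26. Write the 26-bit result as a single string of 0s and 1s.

s1 (pos 1,3,5,7,9,11,13,15,17,19,21,23,25,27,29,31): 0⊕1⊕0⊕1⊕0⊕0⊕1⊕1⊕1⊕0⊕0⊕1⊕1⊕0⊕0⊕1 = 0
s2 (pos 2,3,6,7,10,11,14,15,18,19,22,23,26,27,30,31): 0⊕1⊕0⊕1⊕0⊕0⊕1⊕1⊕0⊕0⊕0⊕1⊕0⊕0⊕1⊕1 = 1
s4 (pos 4,5,6,7,12,13,14,15,20,21,22,23,28,29,30,31): 0⊕0⊕0⊕1⊕0⊕1⊕1⊕1⊕1⊕0⊕0⊕1⊕1⊕0⊕1⊕1 = 1
s8 (pos 8,9,10,11,12,13,14,15,24,25,26,27,28,29,30,31): 1⊕0⊕0⊕0⊕0⊕1⊕1⊕1⊕0⊕1⊕0⊕0⊕1⊕0⊕1⊕1 = 0
s16 (pos 16,17,18,19,20,21,22,23,24,25,26,27,28,29,30,31): 1⊕1⊕0⊕0⊕1⊕0⊕0⊕1⊕0⊕1⊕0⊕0⊕1⊕0⊕1⊕1 = 0
Syndrome s16…s1 = 00110 → error at position 6.
Flip position 6: 0010001100001111100100101001011 → 0010011100001111100100101001011
Read data bits from positions 3,5,6,7,9,10,11,12,13,14,15,17,18,19,20,21,22,23,24,25,26,27,28,29,30,31: 10110000111100100101001011

10110000111100100101001011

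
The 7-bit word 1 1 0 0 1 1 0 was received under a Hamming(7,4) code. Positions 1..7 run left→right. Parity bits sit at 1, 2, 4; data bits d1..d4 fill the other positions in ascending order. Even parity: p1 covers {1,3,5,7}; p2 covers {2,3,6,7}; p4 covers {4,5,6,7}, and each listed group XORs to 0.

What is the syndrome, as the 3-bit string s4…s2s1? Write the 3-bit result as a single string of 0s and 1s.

s1 (pos 1,3,5,7): 1⊕0⊕1⊕0 = 0
s2 (pos 2,3,6,7): 1⊕0⊕1⊕0 = 0
s4 (pos 4,5,6,7): 0⊕1⊕1⊕0 = 0
Syndrome s4…s1 = 000 → no error.

000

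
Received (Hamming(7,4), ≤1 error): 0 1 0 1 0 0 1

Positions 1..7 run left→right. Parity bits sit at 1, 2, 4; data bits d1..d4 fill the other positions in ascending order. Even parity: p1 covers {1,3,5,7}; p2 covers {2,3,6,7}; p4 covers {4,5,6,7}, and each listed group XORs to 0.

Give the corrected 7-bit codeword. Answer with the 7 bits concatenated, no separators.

1101001

s1 (pos 1,3,5,7): 0⊕0⊕0⊕1 = 1
s2 (pos 2,3,6,7): 1⊕0⊕0⊕1 = 0
s4 (pos 4,5,6,7): 1⊕0⊕0⊕1 = 0
Syndrome s4…s1 = 001 → error at position 1.
Flip position 1: 0101001 → 1101001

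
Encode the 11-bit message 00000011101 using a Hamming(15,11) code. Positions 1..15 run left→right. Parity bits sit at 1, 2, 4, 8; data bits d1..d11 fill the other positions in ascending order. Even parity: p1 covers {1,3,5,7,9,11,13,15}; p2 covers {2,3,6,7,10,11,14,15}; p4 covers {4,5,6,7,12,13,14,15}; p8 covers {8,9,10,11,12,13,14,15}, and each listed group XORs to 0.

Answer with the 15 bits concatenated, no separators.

Place data at non-parity positions: p1 p2 0 p4 0 0 0 p8 0 0 1 1 1 0 1
p1 (pos 1,3,5,7,9,11,13,15): XOR of data positions = 0⊕0⊕0⊕0⊕1⊕1⊕1 = 1
p2 (pos 2,3,6,7,10,11,14,15): XOR of data positions = 0⊕0⊕0⊕0⊕1⊕0⊕1 = 0
p4 (pos 4,5,6,7,12,13,14,15): XOR of data positions = 0⊕0⊕0⊕1⊕1⊕0⊕1 = 1
p8 (pos 8,9,10,11,12,13,14,15): XOR of data positions = 0⊕0⊕1⊕1⊕1⊕0⊕1 = 0
Codeword: 100100000011101

100100000011101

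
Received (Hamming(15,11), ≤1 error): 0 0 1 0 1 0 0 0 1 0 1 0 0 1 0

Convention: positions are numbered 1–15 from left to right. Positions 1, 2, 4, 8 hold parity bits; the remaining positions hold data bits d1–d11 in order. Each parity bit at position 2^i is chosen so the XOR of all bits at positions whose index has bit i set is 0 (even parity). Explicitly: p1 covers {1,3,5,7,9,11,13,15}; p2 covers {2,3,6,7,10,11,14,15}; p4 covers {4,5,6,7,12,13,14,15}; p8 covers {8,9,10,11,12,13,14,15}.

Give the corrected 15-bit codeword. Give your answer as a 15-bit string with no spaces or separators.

001010001110010

s1 (pos 1,3,5,7,9,11,13,15): 0⊕1⊕1⊕0⊕1⊕1⊕0⊕0 = 0
s2 (pos 2,3,6,7,10,11,14,15): 0⊕1⊕0⊕0⊕0⊕1⊕1⊕0 = 1
s4 (pos 4,5,6,7,12,13,14,15): 0⊕1⊕0⊕0⊕0⊕0⊕1⊕0 = 0
s8 (pos 8,9,10,11,12,13,14,15): 0⊕1⊕0⊕1⊕0⊕0⊕1⊕0 = 1
Syndrome s8…s1 = 1010 → error at position 10.
Flip position 10: 001010001010010 → 001010001110010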